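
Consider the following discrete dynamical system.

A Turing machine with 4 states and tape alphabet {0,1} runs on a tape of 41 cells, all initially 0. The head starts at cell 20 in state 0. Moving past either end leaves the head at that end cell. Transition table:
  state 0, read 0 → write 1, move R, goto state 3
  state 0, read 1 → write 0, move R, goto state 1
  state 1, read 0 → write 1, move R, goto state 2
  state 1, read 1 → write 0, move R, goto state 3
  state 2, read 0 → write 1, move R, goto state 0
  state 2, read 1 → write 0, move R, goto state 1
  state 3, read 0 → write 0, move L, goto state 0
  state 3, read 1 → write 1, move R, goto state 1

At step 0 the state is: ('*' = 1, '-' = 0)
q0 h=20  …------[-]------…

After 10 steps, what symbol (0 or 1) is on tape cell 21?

1

step 0: q0 h=20  …------[-]------…
step 1: q3 h=21  …-----*[-]------…
step 2: q0 h=20  …------[*]------…
step 3: q1 h=21  …------[-]------…
step 4: q2 h=22  …-----*[-]------…
step 5: q0 h=23  …----**[-]------…
step 6: q3 h=24  …---***[-]------…
step 7: q0 h=23  …----**[*]------…
step 8: q1 h=24  …---**-[-]------…
step 9: q2 h=25  …--**-*[-]------…
step 10: q0 h=26  …-**-**[-]------…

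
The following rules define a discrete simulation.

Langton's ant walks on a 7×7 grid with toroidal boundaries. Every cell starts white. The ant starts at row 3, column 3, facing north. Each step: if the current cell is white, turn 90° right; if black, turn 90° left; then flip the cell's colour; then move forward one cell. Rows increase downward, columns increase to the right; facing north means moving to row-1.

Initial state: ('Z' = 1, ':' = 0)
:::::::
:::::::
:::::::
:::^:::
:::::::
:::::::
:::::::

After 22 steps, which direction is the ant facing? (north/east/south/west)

north

[0] :::::::
:::::::
:::::::
:::^:::
:::::::
:::::::
:::::::
[1] :::::::
:::::::
:::::::
:::Z>::
:::::::
:::::::
:::::::
[2] :::::::
:::::::
:::::::
:::ZZ::
::::v::
:::::::
:::::::
[3] :::::::
:::::::
:::::::
:::ZZ::
:::<Z::
:::::::
:::::::
[4] :::::::
:::::::
:::::::
:::^Z::
:::ZZ::
:::::::
:::::::
[5] :::::::
:::::::
:::::::
::<:Z::
:::ZZ::
:::::::
:::::::
[6] :::::::
:::::::
::^::::
::Z:Z::
:::ZZ::
:::::::
:::::::
[7] :::::::
:::::::
::Z>:::
::Z:Z::
:::ZZ::
:::::::
:::::::
[8] :::::::
:::::::
::ZZ:::
::ZvZ::
:::ZZ::
:::::::
:::::::
[9] :::::::
:::::::
::ZZ:::
::<ZZ::
:::ZZ::
:::::::
:::::::
[10] :::::::
:::::::
::ZZ:::
:::ZZ::
::vZZ::
:::::::
:::::::
[11] :::::::
:::::::
::ZZ:::
:::ZZ::
:<ZZZ::
:::::::
:::::::
[12] :::::::
:::::::
::ZZ:::
:^:ZZ::
:ZZZZ::
:::::::
:::::::
[13] :::::::
:::::::
::ZZ:::
:Z>ZZ::
:ZZZZ::
:::::::
:::::::
[14] :::::::
:::::::
::ZZ:::
:ZZZZ::
:ZvZZ::
:::::::
:::::::
[15] :::::::
:::::::
::ZZ:::
:ZZZZ::
:Z:>Z::
:::::::
:::::::
[16] :::::::
:::::::
::ZZ:::
:ZZ^Z::
:Z::Z::
:::::::
:::::::
[17] :::::::
:::::::
::ZZ:::
:Z<:Z::
:Z::Z::
:::::::
:::::::
[18] :::::::
:::::::
::ZZ:::
:Z::Z::
:Zv:Z::
:::::::
:::::::
[19] :::::::
:::::::
::ZZ:::
:Z::Z::
:<Z:Z::
:::::::
:::::::
[20] :::::::
:::::::
::ZZ:::
:Z::Z::
::Z:Z::
:v:::::
:::::::
[21] :::::::
:::::::
::ZZ:::
:Z::Z::
::Z:Z::
<Z:::::
:::::::
[22] :::::::
:::::::
::ZZ:::
:Z::Z::
^:Z:Z::
ZZ:::::
:::::::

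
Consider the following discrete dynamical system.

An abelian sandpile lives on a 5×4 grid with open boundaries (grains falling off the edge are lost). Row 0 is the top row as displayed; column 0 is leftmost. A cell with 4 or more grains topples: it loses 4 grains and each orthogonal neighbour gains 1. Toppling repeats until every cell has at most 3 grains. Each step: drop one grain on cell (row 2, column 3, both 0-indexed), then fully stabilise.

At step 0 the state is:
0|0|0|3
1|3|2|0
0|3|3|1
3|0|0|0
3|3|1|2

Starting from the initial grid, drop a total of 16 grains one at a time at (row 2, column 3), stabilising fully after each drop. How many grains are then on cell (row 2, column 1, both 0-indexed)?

2

[0] 0|0|0|3
1|3|2|0
0|3|3|1
3|0|0|0
3|3|1|2
[1] 0|0|0|3
1|3|2|0
0|3|3|2
3|0|0|0
3|3|1|2
[2] 0|0|0|3
1|3|2|0
0|3|3|3
3|0|0|0
3|3|1|2
[3] 0|1|1|3
2|1|0|2
1|1|2|1
3|1|1|1
3|3|1|2
[4] 0|1|1|3
2|1|0|2
1|1|2|2
3|1|1|1
3|3|1|2
[5] 0|1|1|3
2|1|0|2
1|1|2|3
3|1|1|1
3|3|1|2
[6] 0|1|1|3
2|1|0|3
1|1|3|0
3|1|1|2
3|3|1|2
[7] 0|1|1|3
2|1|0|3
1|1|3|1
3|1|1|2
3|3|1|2
[8] 0|1|1|3
2|1|0|3
1|1|3|2
3|1|1|2
3|3|1|2
[9] 0|1|1|3
2|1|0|3
1|1|3|3
3|1|1|2
3|3|1|2
[10] 0|1|2|0
2|1|2|1
1|2|0|2
3|1|2|3
3|3|1|2
[11] 0|1|2|0
2|1|2|1
1|2|0|3
3|1|2|3
3|3|1|2
[12] 0|1|2|0
2|1|2|2
1|2|1|1
3|1|3|0
3|3|1|3
[13] 0|1|2|0
2|1|2|2
1|2|1|2
3|1|3|0
3|3|1|3
[14] 0|1|2|0
2|1|2|2
1|2|1|3
3|1|3|0
3|3|1|3
[15] 0|1|2|0
2|1|2|3
1|2|2|0
3|1|3|1
3|3|1|3
[16] 0|1|2|0
2|1|2|3
1|2|2|1
3|1|3|1
3|3|1|3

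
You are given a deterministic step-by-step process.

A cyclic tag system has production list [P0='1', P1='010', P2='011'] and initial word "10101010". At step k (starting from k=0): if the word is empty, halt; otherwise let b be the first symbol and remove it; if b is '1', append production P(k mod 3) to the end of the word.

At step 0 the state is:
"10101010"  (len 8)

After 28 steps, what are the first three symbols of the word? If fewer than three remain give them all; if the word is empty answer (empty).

0) "10101010"  (len 8)
1) "01010101"  (len 8)
2) "1010101"  (len 7)
3) "010101011"  (len 9)
4) "10101011"  (len 8)
5) "0101011010"  (len 10)
6) "101011010"  (len 9)
7) "010110101"  (len 9)
8) "10110101"  (len 8)
9) "0110101011"  (len 10)
10) "110101011"  (len 9)
11) "10101011010"  (len 11)
12) "0101011010011"  (len 13)
13) "101011010011"  (len 12)
14) "01011010011010"  (len 14)
15) "1011010011010"  (len 13)
16) "0110100110101"  (len 13)
17) "110100110101"  (len 12)
18) "10100110101011"  (len 14)
19) "01001101010111"  (len 14)
20) "1001101010111"  (len 13)
21) "001101010111011"  (len 15)
22) "01101010111011"  (len 14)
23) "1101010111011"  (len 13)
24) "101010111011011"  (len 15)
25) "010101110110111"  (len 15)
26) "10101110110111"  (len 14)
27) "0101110110111011"  (len 16)
28) "101110110111011"  (len 15)

101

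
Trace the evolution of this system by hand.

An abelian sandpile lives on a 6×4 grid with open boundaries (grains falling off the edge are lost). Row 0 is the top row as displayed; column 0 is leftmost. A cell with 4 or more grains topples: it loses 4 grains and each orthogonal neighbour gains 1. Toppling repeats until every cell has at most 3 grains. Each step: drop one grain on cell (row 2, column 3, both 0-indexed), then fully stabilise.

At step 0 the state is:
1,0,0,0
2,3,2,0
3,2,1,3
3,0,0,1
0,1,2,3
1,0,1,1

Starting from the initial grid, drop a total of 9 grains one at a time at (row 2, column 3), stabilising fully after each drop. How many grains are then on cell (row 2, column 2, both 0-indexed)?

0

0) 1,0,0,0
2,3,2,0
3,2,1,3
3,0,0,1
0,1,2,3
1,0,1,1
1) 1,0,0,0
2,3,2,1
3,2,2,0
3,0,0,2
0,1,2,3
1,0,1,1
2) 1,0,0,0
2,3,2,1
3,2,2,1
3,0,0,2
0,1,2,3
1,0,1,1
3) 1,0,0,0
2,3,2,1
3,2,2,2
3,0,0,2
0,1,2,3
1,0,1,1
4) 1,0,0,0
2,3,2,1
3,2,2,3
3,0,0,2
0,1,2,3
1,0,1,1
5) 1,0,0,0
2,3,2,2
3,2,3,0
3,0,0,3
0,1,2,3
1,0,1,1
6) 1,0,0,0
2,3,2,2
3,2,3,1
3,0,0,3
0,1,2,3
1,0,1,1
7) 1,0,0,0
2,3,2,2
3,2,3,2
3,0,0,3
0,1,2,3
1,0,1,1
8) 1,0,0,0
2,3,2,2
3,2,3,3
3,0,0,3
0,1,2,3
1,0,1,1
9) 1,0,0,0
2,3,3,3
3,3,0,2
3,0,2,1
0,1,3,0
1,0,1,2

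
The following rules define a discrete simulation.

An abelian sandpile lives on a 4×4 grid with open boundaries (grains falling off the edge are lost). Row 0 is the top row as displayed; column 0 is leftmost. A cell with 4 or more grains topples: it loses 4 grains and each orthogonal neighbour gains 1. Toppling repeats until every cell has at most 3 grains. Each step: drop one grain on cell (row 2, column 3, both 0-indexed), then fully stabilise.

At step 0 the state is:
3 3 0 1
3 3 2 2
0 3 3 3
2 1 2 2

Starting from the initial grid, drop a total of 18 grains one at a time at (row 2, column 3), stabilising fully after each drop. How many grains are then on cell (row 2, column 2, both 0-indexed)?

t=0: 3 3 0 1
3 3 2 2
0 3 3 3
2 1 2 2
t=1: 1 1 2 2
1 3 1 0
2 1 2 2
2 2 3 3
t=2: 1 1 2 2
1 3 1 0
2 1 2 3
2 2 3 3
t=3: 1 1 2 2
1 3 2 1
2 2 0 2
2 3 1 1
t=4: 1 1 2 2
1 3 2 1
2 2 0 3
2 3 1 1
t=5: 1 1 2 2
1 3 2 2
2 2 1 0
2 3 1 2
t=6: 1 1 2 2
1 3 2 2
2 2 1 1
2 3 1 2
t=7: 1 1 2 2
1 3 2 2
2 2 1 2
2 3 1 2
t=8: 1 1 2 2
1 3 2 2
2 2 1 3
2 3 1 2
t=9: 1 1 2 2
1 3 2 3
2 2 2 0
2 3 1 3
t=10: 1 1 2 2
1 3 2 3
2 2 2 1
2 3 1 3
t=11: 1 1 2 2
1 3 2 3
2 2 2 2
2 3 1 3
t=12: 1 1 2 2
1 3 2 3
2 2 2 3
2 3 1 3
t=13: 1 1 2 3
1 3 3 0
2 2 3 2
2 3 2 0
t=14: 1 1 2 3
1 3 3 0
2 2 3 3
2 3 2 0
t=15: 1 2 3 3
2 1 1 2
3 1 3 1
3 1 0 2
t=16: 1 2 3 3
2 1 1 2
3 1 3 2
3 1 0 2
t=17: 1 2 3 3
2 1 1 2
3 1 3 3
3 1 0 2
t=18: 1 2 3 3
2 1 2 3
3 2 0 1
3 1 1 3

0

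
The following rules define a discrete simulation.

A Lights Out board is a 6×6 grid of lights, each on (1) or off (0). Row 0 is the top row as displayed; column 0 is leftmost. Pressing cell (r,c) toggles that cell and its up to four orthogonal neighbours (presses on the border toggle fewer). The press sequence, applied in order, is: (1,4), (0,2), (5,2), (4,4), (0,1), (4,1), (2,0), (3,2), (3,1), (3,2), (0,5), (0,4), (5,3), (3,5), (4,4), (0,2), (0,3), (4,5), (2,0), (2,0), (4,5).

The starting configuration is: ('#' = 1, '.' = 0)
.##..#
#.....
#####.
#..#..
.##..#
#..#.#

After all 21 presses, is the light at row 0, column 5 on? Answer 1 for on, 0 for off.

[0] .##..#
#.....
#####.
#..#..
.##..#
#..#.#
[1] .##.##
#..###
####..
#..#..
.##..#
#..#.#
[2] ...###
#.####
####..
#..#..
.##..#
#..#.#
[3] ...###
#.####
####..
#..#..
.#...#
###..#
[4] ...###
#.####
####..
#..##.
.#.##.
###.##
[5] ######
######
####..
#..##.
.#.##.
###.##
[6] ######
######
####..
##.##.
#.###.
#.#.##
[7] ######
.#####
..##..
.#.##.
#.###.
#.#.##
[8] ######
.#####
...#..
..#.#.
#..##.
#.#.##
[9] ######
.#####
.#.#..
##..#.
##.##.
#.#.##
[10] ######
.#####
.###..
#.###.
#####.
#.#.##
[11] ####..
.####.
.###..
#.###.
#####.
#.#.##
[12] ###.##
.###..
.###..
#.###.
#####.
#.#.##
[13] ###.##
.###..
.###..
#.###.
###.#.
#..#.#
[14] ###.##
.###..
.###.#
#.##.#
###.##
#..#.#
[15] ###.##
.###..
.###.#
#.####
####..
#..###
[16] #..###
.#.#..
.###.#
#.####
####..
#..###
[17] #.#..#
.#....
.###.#
#.####
####..
#..###
[18] #.#..#
.#....
.###.#
#.###.
######
#..##.
[19] #.#..#
##....
#.##.#
..###.
######
#..##.
[20] #.#..#
.#....
.###.#
#.###.
######
#..##.
[21] #.#..#
.#....
.###.#
#.####
####..
#..###

1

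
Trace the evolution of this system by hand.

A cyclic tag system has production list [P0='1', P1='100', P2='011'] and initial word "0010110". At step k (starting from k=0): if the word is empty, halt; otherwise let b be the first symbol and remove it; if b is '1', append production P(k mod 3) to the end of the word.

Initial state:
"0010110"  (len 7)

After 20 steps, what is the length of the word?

14

step 0: "0010110"  (len 7)
step 1: "010110"  (len 6)
step 2: "10110"  (len 5)
step 3: "0110011"  (len 7)
step 4: "110011"  (len 6)
step 5: "10011100"  (len 8)
step 6: "0011100011"  (len 10)
step 7: "011100011"  (len 9)
step 8: "11100011"  (len 8)
step 9: "1100011011"  (len 10)
step 10: "1000110111"  (len 10)
step 11: "000110111100"  (len 12)
step 12: "00110111100"  (len 11)
step 13: "0110111100"  (len 10)
step 14: "110111100"  (len 9)
step 15: "10111100011"  (len 11)
step 16: "01111000111"  (len 11)
step 17: "1111000111"  (len 10)
step 18: "111000111011"  (len 12)
step 19: "110001110111"  (len 12)
step 20: "10001110111100"  (len 14)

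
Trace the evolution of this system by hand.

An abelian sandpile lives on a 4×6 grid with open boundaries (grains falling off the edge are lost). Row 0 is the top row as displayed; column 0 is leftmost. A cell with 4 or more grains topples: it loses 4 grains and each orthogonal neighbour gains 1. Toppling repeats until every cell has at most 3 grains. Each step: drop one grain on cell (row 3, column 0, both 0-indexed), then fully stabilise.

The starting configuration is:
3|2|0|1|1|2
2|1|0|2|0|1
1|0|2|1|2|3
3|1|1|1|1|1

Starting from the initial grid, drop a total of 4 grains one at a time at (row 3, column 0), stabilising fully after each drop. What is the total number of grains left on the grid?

34

t=0: 3|2|0|1|1|2
2|1|0|2|0|1
1|0|2|1|2|3
3|1|1|1|1|1
t=1: 3|2|0|1|1|2
2|1|0|2|0|1
2|0|2|1|2|3
0|2|1|1|1|1
t=2: 3|2|0|1|1|2
2|1|0|2|0|1
2|0|2|1|2|3
1|2|1|1|1|1
t=3: 3|2|0|1|1|2
2|1|0|2|0|1
2|0|2|1|2|3
2|2|1|1|1|1
t=4: 3|2|0|1|1|2
2|1|0|2|0|1
2|0|2|1|2|3
3|2|1|1|1|1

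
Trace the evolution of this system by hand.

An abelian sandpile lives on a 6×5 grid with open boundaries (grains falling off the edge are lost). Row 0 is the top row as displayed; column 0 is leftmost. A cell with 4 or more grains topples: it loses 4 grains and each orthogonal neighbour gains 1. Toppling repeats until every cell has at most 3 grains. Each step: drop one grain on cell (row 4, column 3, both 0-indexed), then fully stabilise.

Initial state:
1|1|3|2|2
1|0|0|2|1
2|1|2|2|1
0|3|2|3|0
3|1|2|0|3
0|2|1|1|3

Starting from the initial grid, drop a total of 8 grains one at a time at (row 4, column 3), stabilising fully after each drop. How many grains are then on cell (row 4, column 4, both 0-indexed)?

3

step 0: 1|1|3|2|2
1|0|0|2|1
2|1|2|2|1
0|3|2|3|0
3|1|2|0|3
0|2|1|1|3
step 1: 1|1|3|2|2
1|0|0|2|1
2|1|2|2|1
0|3|2|3|0
3|1|2|1|3
0|2|1|1|3
step 2: 1|1|3|2|2
1|0|0|2|1
2|1|2|2|1
0|3|2|3|0
3|1|2|2|3
0|2|1|1|3
step 3: 1|1|3|2|2
1|0|0|2|1
2|1|2|2|1
0|3|2|3|0
3|1|2|3|3
0|2|1|1|3
step 4: 1|1|3|2|2
1|0|0|2|1
2|1|2|3|1
0|3|3|0|2
3|1|3|2|1
0|2|1|3|0
step 5: 1|1|3|2|2
1|0|0|2|1
2|1|2|3|1
0|3|3|0|2
3|1|3|3|1
0|2|1|3|0
step 6: 1|1|3|2|2
1|0|0|2|1
2|2|3|3|1
1|0|1|2|2
3|3|1|2|2
0|2|3|0|1
step 7: 1|1|3|2|2
1|0|0|2|1
2|2|3|3|1
1|0|1|2|2
3|3|1|3|2
0|2|3|0|1
step 8: 1|1|3|2|2
1|0|0|2|1
2|2|3|3|1
1|0|1|3|2
3|3|2|0|3
0|2|3|1|1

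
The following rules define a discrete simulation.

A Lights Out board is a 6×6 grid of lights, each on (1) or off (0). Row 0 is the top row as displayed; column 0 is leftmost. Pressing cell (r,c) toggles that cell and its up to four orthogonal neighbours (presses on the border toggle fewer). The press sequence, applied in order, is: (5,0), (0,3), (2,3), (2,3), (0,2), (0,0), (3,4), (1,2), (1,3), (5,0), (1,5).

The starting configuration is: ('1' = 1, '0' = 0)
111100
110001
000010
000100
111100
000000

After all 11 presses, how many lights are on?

step 0: 111100
110001
000010
000100
111100
000000
step 1: 111100
110001
000010
000100
011100
110000
step 2: 110010
110101
000010
000100
011100
110000
step 3: 110010
110001
001100
000000
011100
110000
step 4: 110010
110101
000010
000100
011100
110000
step 5: 101110
111101
000010
000100
011100
110000
step 6: 011110
011101
000010
000100
011100
110000
step 7: 011110
011101
000000
000011
011110
110000
step 8: 010110
000001
001000
000011
011110
110000
step 9: 010010
001111
001100
000011
011110
110000
step 10: 010010
001111
001100
000011
111110
000000
step 11: 010011
001100
001101
000011
111110
000000

15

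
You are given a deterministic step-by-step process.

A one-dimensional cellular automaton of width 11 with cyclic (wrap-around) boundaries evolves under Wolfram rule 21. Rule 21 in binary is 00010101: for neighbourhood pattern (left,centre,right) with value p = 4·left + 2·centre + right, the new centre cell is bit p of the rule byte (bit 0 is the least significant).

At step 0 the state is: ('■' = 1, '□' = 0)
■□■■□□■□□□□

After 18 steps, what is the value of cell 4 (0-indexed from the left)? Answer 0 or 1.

[0] ■□■■□□■□□□□
[1] ■□□□■□■■■■□
[2] ■■■□■□□□□□□
[3] □□□□■■■■■■□
[4] ■■■□□□□□□□■
[5] □□□■■■■■■□□
[6] ■■□□□□□□□■■
[7] □□■■■■■■□□□
[8] ■□□□□□□□■■■
[9] □■■■■■■□□□□
[10] □□□□□□□■■■■
[11] ■■■■■■□□□□□
[12] □□□□□□■■■■□
[13] ■■■■■□□□□□■
[14] □□□□□■■■■□□
[15] ■■■■□□□□□■■
[16] □□□□■■■■□□□
[17] ■■■□□□□□■■■
[18] □□□■■■■□□□□

1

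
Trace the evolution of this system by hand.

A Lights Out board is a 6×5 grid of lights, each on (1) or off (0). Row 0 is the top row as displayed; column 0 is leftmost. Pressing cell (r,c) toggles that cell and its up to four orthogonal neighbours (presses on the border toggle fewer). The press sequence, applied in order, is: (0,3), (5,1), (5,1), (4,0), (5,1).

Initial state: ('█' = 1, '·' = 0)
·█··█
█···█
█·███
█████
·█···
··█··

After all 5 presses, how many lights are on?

gen 0: ·█··█
█···█
█·███
█████
·█···
··█··
gen 1: ·███·
█··██
█·███
█████
·█···
··█··
gen 2: ·███·
█··██
█·███
█████
·····
██···
gen 3: ·███·
█··██
█·███
█████
·█···
··█··
gen 4: ·███·
█··██
█·███
·████
█····
█·█··
gen 5: ·███·
█··██
█·███
·████
██···
·█···

17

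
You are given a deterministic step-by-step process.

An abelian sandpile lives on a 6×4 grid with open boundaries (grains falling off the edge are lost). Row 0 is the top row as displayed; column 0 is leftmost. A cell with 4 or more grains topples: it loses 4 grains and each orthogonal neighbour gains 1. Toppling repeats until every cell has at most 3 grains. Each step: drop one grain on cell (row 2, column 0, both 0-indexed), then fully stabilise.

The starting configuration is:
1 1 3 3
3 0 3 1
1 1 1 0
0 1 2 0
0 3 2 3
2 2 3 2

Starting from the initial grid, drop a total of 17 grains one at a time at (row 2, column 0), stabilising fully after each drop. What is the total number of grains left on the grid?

47

step 0: 1 1 3 3
3 0 3 1
1 1 1 0
0 1 2 0
0 3 2 3
2 2 3 2
step 1: 1 1 3 3
3 0 3 1
2 1 1 0
0 1 2 0
0 3 2 3
2 2 3 2
step 2: 1 1 3 3
3 0 3 1
3 1 1 0
0 1 2 0
0 3 2 3
2 2 3 2
step 3: 2 1 3 3
0 1 3 1
1 2 1 0
1 1 2 0
0 3 2 3
2 2 3 2
step 4: 2 1 3 3
0 1 3 1
2 2 1 0
1 1 2 0
0 3 2 3
2 2 3 2
step 5: 2 1 3 3
0 1 3 1
3 2 1 0
1 1 2 0
0 3 2 3
2 2 3 2
step 6: 2 1 3 3
1 1 3 1
0 3 1 0
2 1 2 0
0 3 2 3
2 2 3 2
step 7: 2 1 3 3
1 1 3 1
1 3 1 0
2 1 2 0
0 3 2 3
2 2 3 2
step 8: 2 1 3 3
1 1 3 1
2 3 1 0
2 1 2 0
0 3 2 3
2 2 3 2
step 9: 2 1 3 3
1 1 3 1
3 3 1 0
2 1 2 0
0 3 2 3
2 2 3 2
step 10: 2 1 3 3
2 2 3 1
1 0 2 0
3 2 2 0
0 3 2 3
2 2 3 2
step 11: 2 1 3 3
2 2 3 1
2 0 2 0
3 2 2 0
0 3 2 3
2 2 3 2
step 12: 2 1 3 3
2 2 3 1
3 0 2 0
3 2 2 0
0 3 2 3
2 2 3 2
step 13: 2 1 3 3
3 2 3 1
1 1 2 0
0 3 2 0
1 3 2 3
2 2 3 2
step 14: 2 1 3 3
3 2 3 1
2 1 2 0
0 3 2 0
1 3 2 3
2 2 3 2
step 15: 2 1 3 3
3 2 3 1
3 1 2 0
0 3 2 0
1 3 2 3
2 2 3 2
step 16: 3 1 3 3
0 3 3 1
1 2 2 0
1 3 2 0
1 3 2 3
2 2 3 2
step 17: 3 1 3 3
0 3 3 1
2 2 2 0
1 3 2 0
1 3 2 3
2 2 3 2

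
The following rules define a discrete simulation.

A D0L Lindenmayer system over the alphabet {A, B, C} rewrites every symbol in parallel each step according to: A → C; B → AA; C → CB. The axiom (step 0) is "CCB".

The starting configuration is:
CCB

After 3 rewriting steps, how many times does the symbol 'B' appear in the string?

0) CCB
1) CBCBAA
2) CBAACBAACC
3) CBAACCCBAACCCBCB

4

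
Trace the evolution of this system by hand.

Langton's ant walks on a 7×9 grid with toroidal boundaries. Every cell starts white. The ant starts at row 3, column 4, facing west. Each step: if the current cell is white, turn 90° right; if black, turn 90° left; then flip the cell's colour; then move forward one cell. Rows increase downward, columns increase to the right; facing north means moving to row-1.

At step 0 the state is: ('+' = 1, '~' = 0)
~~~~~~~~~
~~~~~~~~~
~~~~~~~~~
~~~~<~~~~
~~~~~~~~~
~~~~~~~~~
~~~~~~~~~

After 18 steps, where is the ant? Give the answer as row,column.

4,5

step 0: ~~~~~~~~~
~~~~~~~~~
~~~~~~~~~
~~~~<~~~~
~~~~~~~~~
~~~~~~~~~
~~~~~~~~~
step 1: ~~~~~~~~~
~~~~~~~~~
~~~~^~~~~
~~~~+~~~~
~~~~~~~~~
~~~~~~~~~
~~~~~~~~~
step 2: ~~~~~~~~~
~~~~~~~~~
~~~~+>~~~
~~~~+~~~~
~~~~~~~~~
~~~~~~~~~
~~~~~~~~~
step 3: ~~~~~~~~~
~~~~~~~~~
~~~~++~~~
~~~~+v~~~
~~~~~~~~~
~~~~~~~~~
~~~~~~~~~
step 4: ~~~~~~~~~
~~~~~~~~~
~~~~++~~~
~~~~<+~~~
~~~~~~~~~
~~~~~~~~~
~~~~~~~~~
step 5: ~~~~~~~~~
~~~~~~~~~
~~~~++~~~
~~~~~+~~~
~~~~v~~~~
~~~~~~~~~
~~~~~~~~~
step 6: ~~~~~~~~~
~~~~~~~~~
~~~~++~~~
~~~~~+~~~
~~~<+~~~~
~~~~~~~~~
~~~~~~~~~
step 7: ~~~~~~~~~
~~~~~~~~~
~~~~++~~~
~~~^~+~~~
~~~++~~~~
~~~~~~~~~
~~~~~~~~~
step 8: ~~~~~~~~~
~~~~~~~~~
~~~~++~~~
~~~+>+~~~
~~~++~~~~
~~~~~~~~~
~~~~~~~~~
step 9: ~~~~~~~~~
~~~~~~~~~
~~~~++~~~
~~~+++~~~
~~~+v~~~~
~~~~~~~~~
~~~~~~~~~
step 10: ~~~~~~~~~
~~~~~~~~~
~~~~++~~~
~~~+++~~~
~~~+~>~~~
~~~~~~~~~
~~~~~~~~~
step 11: ~~~~~~~~~
~~~~~~~~~
~~~~++~~~
~~~+++~~~
~~~+~+~~~
~~~~~v~~~
~~~~~~~~~
step 12: ~~~~~~~~~
~~~~~~~~~
~~~~++~~~
~~~+++~~~
~~~+~+~~~
~~~~<+~~~
~~~~~~~~~
step 13: ~~~~~~~~~
~~~~~~~~~
~~~~++~~~
~~~+++~~~
~~~+^+~~~
~~~~++~~~
~~~~~~~~~
step 14: ~~~~~~~~~
~~~~~~~~~
~~~~++~~~
~~~+++~~~
~~~++>~~~
~~~~++~~~
~~~~~~~~~
step 15: ~~~~~~~~~
~~~~~~~~~
~~~~++~~~
~~~++^~~~
~~~++~~~~
~~~~++~~~
~~~~~~~~~
step 16: ~~~~~~~~~
~~~~~~~~~
~~~~++~~~
~~~+<~~~~
~~~++~~~~
~~~~++~~~
~~~~~~~~~
step 17: ~~~~~~~~~
~~~~~~~~~
~~~~++~~~
~~~+~~~~~
~~~+v~~~~
~~~~++~~~
~~~~~~~~~
step 18: ~~~~~~~~~
~~~~~~~~~
~~~~++~~~
~~~+~~~~~
~~~+~>~~~
~~~~++~~~
~~~~~~~~~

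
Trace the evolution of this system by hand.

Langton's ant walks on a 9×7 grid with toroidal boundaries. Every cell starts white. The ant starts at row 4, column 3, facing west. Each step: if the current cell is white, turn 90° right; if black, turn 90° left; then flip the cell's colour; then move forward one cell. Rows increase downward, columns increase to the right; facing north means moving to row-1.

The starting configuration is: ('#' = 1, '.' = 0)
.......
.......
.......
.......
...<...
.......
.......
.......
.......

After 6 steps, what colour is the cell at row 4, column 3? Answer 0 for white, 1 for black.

0

k=0  .......
.......
.......
.......
...<...
.......
.......
.......
.......
k=1  .......
.......
.......
...^...
...#...
.......
.......
.......
.......
k=2  .......
.......
.......
...#>..
...#...
.......
.......
.......
.......
k=3  .......
.......
.......
...##..
...#v..
.......
.......
.......
.......
k=4  .......
.......
.......
...##..
...<#..
.......
.......
.......
.......
k=5  .......
.......
.......
...##..
....#..
...v...
.......
.......
.......
k=6  .......
.......
.......
...##..
....#..
..<#...
.......
.......
.......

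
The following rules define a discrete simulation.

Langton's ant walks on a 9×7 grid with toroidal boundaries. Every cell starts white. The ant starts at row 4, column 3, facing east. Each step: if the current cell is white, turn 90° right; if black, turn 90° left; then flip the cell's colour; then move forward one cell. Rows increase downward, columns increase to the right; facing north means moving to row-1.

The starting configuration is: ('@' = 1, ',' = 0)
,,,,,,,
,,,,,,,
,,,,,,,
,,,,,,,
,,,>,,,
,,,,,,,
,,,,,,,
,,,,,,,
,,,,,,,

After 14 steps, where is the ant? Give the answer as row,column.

3,2

step 0: ,,,,,,,
,,,,,,,
,,,,,,,
,,,,,,,
,,,>,,,
,,,,,,,
,,,,,,,
,,,,,,,
,,,,,,,
step 1: ,,,,,,,
,,,,,,,
,,,,,,,
,,,,,,,
,,,@,,,
,,,v,,,
,,,,,,,
,,,,,,,
,,,,,,,
step 2: ,,,,,,,
,,,,,,,
,,,,,,,
,,,,,,,
,,,@,,,
,,<@,,,
,,,,,,,
,,,,,,,
,,,,,,,
step 3: ,,,,,,,
,,,,,,,
,,,,,,,
,,,,,,,
,,^@,,,
,,@@,,,
,,,,,,,
,,,,,,,
,,,,,,,
step 4: ,,,,,,,
,,,,,,,
,,,,,,,
,,,,,,,
,,@>,,,
,,@@,,,
,,,,,,,
,,,,,,,
,,,,,,,
step 5: ,,,,,,,
,,,,,,,
,,,,,,,
,,,^,,,
,,@,,,,
,,@@,,,
,,,,,,,
,,,,,,,
,,,,,,,
step 6: ,,,,,,,
,,,,,,,
,,,,,,,
,,,@>,,
,,@,,,,
,,@@,,,
,,,,,,,
,,,,,,,
,,,,,,,
step 7: ,,,,,,,
,,,,,,,
,,,,,,,
,,,@@,,
,,@,v,,
,,@@,,,
,,,,,,,
,,,,,,,
,,,,,,,
step 8: ,,,,,,,
,,,,,,,
,,,,,,,
,,,@@,,
,,@<@,,
,,@@,,,
,,,,,,,
,,,,,,,
,,,,,,,
step 9: ,,,,,,,
,,,,,,,
,,,,,,,
,,,^@,,
,,@@@,,
,,@@,,,
,,,,,,,
,,,,,,,
,,,,,,,
step 10: ,,,,,,,
,,,,,,,
,,,,,,,
,,<,@,,
,,@@@,,
,,@@,,,
,,,,,,,
,,,,,,,
,,,,,,,
step 11: ,,,,,,,
,,,,,,,
,,^,,,,
,,@,@,,
,,@@@,,
,,@@,,,
,,,,,,,
,,,,,,,
,,,,,,,
step 12: ,,,,,,,
,,,,,,,
,,@>,,,
,,@,@,,
,,@@@,,
,,@@,,,
,,,,,,,
,,,,,,,
,,,,,,,
step 13: ,,,,,,,
,,,,,,,
,,@@,,,
,,@v@,,
,,@@@,,
,,@@,,,
,,,,,,,
,,,,,,,
,,,,,,,
step 14: ,,,,,,,
,,,,,,,
,,@@,,,
,,<@@,,
,,@@@,,
,,@@,,,
,,,,,,,
,,,,,,,
,,,,,,,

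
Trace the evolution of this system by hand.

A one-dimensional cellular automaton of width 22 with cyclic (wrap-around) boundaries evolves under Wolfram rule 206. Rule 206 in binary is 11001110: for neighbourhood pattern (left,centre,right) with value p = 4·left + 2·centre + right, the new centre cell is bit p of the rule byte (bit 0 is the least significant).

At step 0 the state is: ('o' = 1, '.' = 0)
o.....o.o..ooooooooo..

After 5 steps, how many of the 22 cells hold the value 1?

0) o.....o.o..ooooooooo..
1) o....oo.o.oooooooooo.o
2) o...ooo.o.oooooooooo.o
3) o..oooo.o.oooooooooo.o
4) o.ooooo.o.oooooooooo.o
5) o.ooooo.o.oooooooooo.o

18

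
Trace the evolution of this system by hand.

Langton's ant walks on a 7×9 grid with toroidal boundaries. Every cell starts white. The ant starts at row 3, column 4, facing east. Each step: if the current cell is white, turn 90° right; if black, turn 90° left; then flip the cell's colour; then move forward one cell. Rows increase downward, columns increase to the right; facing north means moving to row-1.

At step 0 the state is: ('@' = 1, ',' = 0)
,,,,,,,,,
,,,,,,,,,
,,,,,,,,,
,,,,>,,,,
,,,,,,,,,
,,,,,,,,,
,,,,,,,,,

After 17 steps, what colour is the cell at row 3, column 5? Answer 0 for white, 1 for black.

gen 0: ,,,,,,,,,
,,,,,,,,,
,,,,,,,,,
,,,,>,,,,
,,,,,,,,,
,,,,,,,,,
,,,,,,,,,
gen 1: ,,,,,,,,,
,,,,,,,,,
,,,,,,,,,
,,,,@,,,,
,,,,v,,,,
,,,,,,,,,
,,,,,,,,,
gen 2: ,,,,,,,,,
,,,,,,,,,
,,,,,,,,,
,,,,@,,,,
,,,<@,,,,
,,,,,,,,,
,,,,,,,,,
gen 3: ,,,,,,,,,
,,,,,,,,,
,,,,,,,,,
,,,^@,,,,
,,,@@,,,,
,,,,,,,,,
,,,,,,,,,
gen 4: ,,,,,,,,,
,,,,,,,,,
,,,,,,,,,
,,,@>,,,,
,,,@@,,,,
,,,,,,,,,
,,,,,,,,,
gen 5: ,,,,,,,,,
,,,,,,,,,
,,,,^,,,,
,,,@,,,,,
,,,@@,,,,
,,,,,,,,,
,,,,,,,,,
gen 6: ,,,,,,,,,
,,,,,,,,,
,,,,@>,,,
,,,@,,,,,
,,,@@,,,,
,,,,,,,,,
,,,,,,,,,
gen 7: ,,,,,,,,,
,,,,,,,,,
,,,,@@,,,
,,,@,v,,,
,,,@@,,,,
,,,,,,,,,
,,,,,,,,,
gen 8: ,,,,,,,,,
,,,,,,,,,
,,,,@@,,,
,,,@<@,,,
,,,@@,,,,
,,,,,,,,,
,,,,,,,,,
gen 9: ,,,,,,,,,
,,,,,,,,,
,,,,^@,,,
,,,@@@,,,
,,,@@,,,,
,,,,,,,,,
,,,,,,,,,
gen 10: ,,,,,,,,,
,,,,,,,,,
,,,<,@,,,
,,,@@@,,,
,,,@@,,,,
,,,,,,,,,
,,,,,,,,,
gen 11: ,,,,,,,,,
,,,^,,,,,
,,,@,@,,,
,,,@@@,,,
,,,@@,,,,
,,,,,,,,,
,,,,,,,,,
gen 12: ,,,,,,,,,
,,,@>,,,,
,,,@,@,,,
,,,@@@,,,
,,,@@,,,,
,,,,,,,,,
,,,,,,,,,
gen 13: ,,,,,,,,,
,,,@@,,,,
,,,@v@,,,
,,,@@@,,,
,,,@@,,,,
,,,,,,,,,
,,,,,,,,,
gen 14: ,,,,,,,,,
,,,@@,,,,
,,,<@@,,,
,,,@@@,,,
,,,@@,,,,
,,,,,,,,,
,,,,,,,,,
gen 15: ,,,,,,,,,
,,,@@,,,,
,,,,@@,,,
,,,v@@,,,
,,,@@,,,,
,,,,,,,,,
,,,,,,,,,
gen 16: ,,,,,,,,,
,,,@@,,,,
,,,,@@,,,
,,,,>@,,,
,,,@@,,,,
,,,,,,,,,
,,,,,,,,,
gen 17: ,,,,,,,,,
,,,@@,,,,
,,,,^@,,,
,,,,,@,,,
,,,@@,,,,
,,,,,,,,,
,,,,,,,,,

1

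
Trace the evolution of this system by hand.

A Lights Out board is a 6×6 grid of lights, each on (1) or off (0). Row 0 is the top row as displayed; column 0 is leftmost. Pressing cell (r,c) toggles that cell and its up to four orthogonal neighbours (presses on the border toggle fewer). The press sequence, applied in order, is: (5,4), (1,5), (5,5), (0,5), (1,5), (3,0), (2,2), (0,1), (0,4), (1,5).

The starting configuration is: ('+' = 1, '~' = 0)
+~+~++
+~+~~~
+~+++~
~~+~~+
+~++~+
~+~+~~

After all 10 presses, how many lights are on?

t=0: +~+~++
+~+~~~
+~+++~
~~+~~+
+~++~+
~+~+~~
t=1: +~+~++
+~+~~~
+~+++~
~~+~~+
+~++++
~+~~++
t=2: +~+~+~
+~+~++
+~++++
~~+~~+
+~++++
~+~~++
t=3: +~+~+~
+~+~++
+~++++
~~+~~+
+~+++~
~+~~~~
t=4: +~+~~+
+~+~+~
+~++++
~~+~~+
+~+++~
~+~~~~
t=5: +~+~~~
+~+~~+
+~+++~
~~+~~+
+~+++~
~+~~~~
t=6: +~+~~~
+~+~~+
~~+++~
+++~~+
~~+++~
~+~~~~
t=7: +~+~~~
+~~~~+
~+~~+~
++~~~+
~~+++~
~+~~~~
t=8: ~+~~~~
++~~~+
~+~~+~
++~~~+
~~+++~
~+~~~~
t=9: ~+~+++
++~~++
~+~~+~
++~~~+
~~+++~
~+~~~~
t=10: ~+~++~
++~~~~
~+~~++
++~~~+
~~+++~
~+~~~~

15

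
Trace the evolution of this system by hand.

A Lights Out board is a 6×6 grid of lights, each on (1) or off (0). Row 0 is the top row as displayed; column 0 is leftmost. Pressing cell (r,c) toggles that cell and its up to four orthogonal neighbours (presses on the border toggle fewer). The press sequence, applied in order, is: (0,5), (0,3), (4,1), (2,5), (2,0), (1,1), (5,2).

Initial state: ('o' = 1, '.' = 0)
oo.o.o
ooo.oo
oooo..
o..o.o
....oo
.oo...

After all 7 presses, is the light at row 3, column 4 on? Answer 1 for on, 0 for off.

gen 0: oo.o.o
ooo.oo
oooo..
o..o.o
....oo
.oo...
gen 1: oo.oo.
ooo.o.
oooo..
o..o.o
....oo
.oo...
gen 2: ooo...
ooooo.
oooo..
o..o.o
....oo
.oo...
gen 3: ooo...
ooooo.
oooo..
oo.o.o
ooo.oo
..o...
gen 4: ooo...
oooooo
oooooo
oo.o..
ooo.oo
..o...
gen 5: ooo...
.ooooo
..oooo
.o.o..
ooo.oo
..o...
gen 6: o.o...
o..ooo
.ooooo
.o.o..
ooo.oo
..o...
gen 7: o.o...
o..ooo
.ooooo
.o.o..
oo..oo
.o.o..

0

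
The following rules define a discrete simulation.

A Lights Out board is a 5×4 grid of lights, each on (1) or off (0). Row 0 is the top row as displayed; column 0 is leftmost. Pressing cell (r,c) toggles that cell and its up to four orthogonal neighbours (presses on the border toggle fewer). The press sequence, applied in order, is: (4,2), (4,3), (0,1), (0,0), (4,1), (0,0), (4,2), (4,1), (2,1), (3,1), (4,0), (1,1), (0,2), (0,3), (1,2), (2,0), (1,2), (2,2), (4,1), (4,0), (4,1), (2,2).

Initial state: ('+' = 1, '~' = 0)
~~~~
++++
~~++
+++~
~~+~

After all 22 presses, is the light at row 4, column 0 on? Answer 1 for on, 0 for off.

0) ~~~~
++++
~~++
+++~
~~+~
1) ~~~~
++++
~~++
++~~
~+~+
2) ~~~~
++++
~~++
++~+
~++~
3) +++~
+~++
~~++
++~+
~++~
4) ~~+~
~~++
~~++
++~+
~++~
5) ~~+~
~~++
~~++
+~~+
+~~~
6) +++~
+~++
~~++
+~~+
+~~~
7) +++~
+~++
~~++
+~++
++++
8) +++~
+~++
~~++
++++
~~~+
9) +++~
++++
++~+
+~++
~~~+
10) +++~
++++
+~~+
~+~+
~+~+
11) +++~
++++
+~~+
++~+
+~~+
12) +~+~
~~~+
++~+
++~+
+~~+
13) ++~+
~~++
++~+
++~+
+~~+
14) +++~
~~+~
++~+
++~+
+~~+
15) ++~~
~+~+
++++
++~+
+~~+
16) ++~~
++~+
~~++
~+~+
+~~+
17) +++~
+~+~
~~~+
~+~+
+~~+
18) +++~
+~~~
~++~
~+++
+~~+
19) +++~
+~~~
~++~
~~++
~+++
20) +++~
+~~~
~++~
+~++
+~++
21) +++~
+~~~
~++~
++++
~+~+
22) +++~
+~+~
~~~+
++~+
~+~+

0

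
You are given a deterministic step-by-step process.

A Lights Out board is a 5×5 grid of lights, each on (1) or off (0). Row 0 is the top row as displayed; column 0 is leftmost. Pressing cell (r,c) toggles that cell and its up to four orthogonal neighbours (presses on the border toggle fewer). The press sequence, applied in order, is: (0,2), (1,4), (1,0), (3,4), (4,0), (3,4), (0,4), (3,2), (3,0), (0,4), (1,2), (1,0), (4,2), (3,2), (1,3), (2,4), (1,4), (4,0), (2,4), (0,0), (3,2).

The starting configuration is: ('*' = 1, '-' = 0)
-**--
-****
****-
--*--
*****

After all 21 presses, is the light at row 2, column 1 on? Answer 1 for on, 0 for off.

[0] -**--
-****
****-
--*--
*****
[1] ---*-
-*-**
****-
--*--
*****
[2] ---**
-*---
*****
--*--
*****
[3] *--**
*----
-****
--*--
*****
[4] *--**
*----
-***-
--***
****-
[5] *--**
*----
-***-
*-***
--**-
[6] *--**
*----
-****
*-*--
--***
[7] *----
*---*
-****
*-*--
--***
[8] *----
*---*
-*-**
**-*-
---**
[9] *----
*---*
**-**
---*-
*--**
[10] *--**
*----
**-**
---*-
*--**
[11] *-***
****-
*****
---*-
*--**
[12] --***
--**-
-****
---*-
*--**
[13] --***
--**-
-****
--**-
***-*
[14] --***
--**-
-*-**
-*---
**--*
[15] --*-*
----*
-*--*
-*---
**--*
[16] --*-*
-----
-*-*-
-*--*
**--*
[17] --*--
---**
-*-**
-*--*
**--*
[18] --*--
---**
-*-**
**--*
----*
[19] --*--
---*-
-*---
**---
----*
[20] ***--
*--*-
-*---
**---
----*
[21] ***--
*--*-
-**--
*-**-
--*-*

1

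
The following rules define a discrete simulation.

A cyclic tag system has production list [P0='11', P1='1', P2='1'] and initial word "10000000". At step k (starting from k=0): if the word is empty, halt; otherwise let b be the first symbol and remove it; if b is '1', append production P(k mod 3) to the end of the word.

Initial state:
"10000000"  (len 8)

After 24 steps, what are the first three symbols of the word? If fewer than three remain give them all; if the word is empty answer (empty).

gen 0: "10000000"  (len 8)
gen 1: "000000011"  (len 9)
gen 2: "00000011"  (len 8)
gen 3: "0000011"  (len 7)
gen 4: "000011"  (len 6)
gen 5: "00011"  (len 5)
gen 6: "0011"  (len 4)
gen 7: "011"  (len 3)
gen 8: "11"  (len 2)
gen 9: "11"  (len 2)
gen 10: "111"  (len 3)
gen 11: "111"  (len 3)
gen 12: "111"  (len 3)
gen 13: "1111"  (len 4)
gen 14: "1111"  (len 4)
gen 15: "1111"  (len 4)
gen 16: "11111"  (len 5)
gen 17: "11111"  (len 5)
gen 18: "11111"  (len 5)
gen 19: "111111"  (len 6)
gen 20: "111111"  (len 6)
gen 21: "111111"  (len 6)
gen 22: "1111111"  (len 7)
gen 23: "1111111"  (len 7)
gen 24: "1111111"  (len 7)

111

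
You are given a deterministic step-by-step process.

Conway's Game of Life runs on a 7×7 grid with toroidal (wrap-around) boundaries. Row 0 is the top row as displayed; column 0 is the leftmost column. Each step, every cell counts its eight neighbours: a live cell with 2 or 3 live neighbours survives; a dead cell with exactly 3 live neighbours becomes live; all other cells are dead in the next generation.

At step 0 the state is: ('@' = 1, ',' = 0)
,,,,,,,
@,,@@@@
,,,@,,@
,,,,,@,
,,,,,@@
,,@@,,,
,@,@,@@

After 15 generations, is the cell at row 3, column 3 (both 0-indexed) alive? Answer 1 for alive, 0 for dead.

k=0  ,,,,,,,
@,,@@@@
,,,@,,@
,,,,,@,
,,,,,@@
,,@@,,,
,@,@,@@
k=1  ,,@@,,,
@,,@@@@
@,,@,,,
,,,,@@,
,,,,@@@
@,@@,,,
,,,@@,,
k=2  ,,@,,,@
@@,,,@@
@,,@,,,
,,,@,,,
,,,,,,@
,,@,,,@
,@,,@,,
k=3  ,,@,,,@
,@@,,@,
@@@,@,,
,,,,,,,
,,,,,,,
@,,,,@,
@@@@,@,
k=4  ,,,,@@@
,,,,,@@
@,@@,,,
,@,,,,,
,,,,,,,
@,@,@,,
@,@@@@,
k=5  @,,,,,,
@,,@,,,
@@@,,,@
,@@,,,,
,@,,,,,
,,@,@@@
@,@,,,,
k=6  @,,,,,@
,,@,,,,
,,,@,,@
,,,,,,,
@@,@,@,
@,@@,@@
@,,@,@,
k=7  @@,,,,@
@,,,,,@
,,,,,,,
@,@,@,@
@@,@,@,
,,,@,@,
,,@@,@,
k=8  ,@@,,@,
,@,,,,@
,@,,,@,
@,@@@@@
@@,@,@,
,@,@,@,
@@@@,@,
k=9  ,,,@@@,
,@,,,@@
,@,@,,,
,,,@,,,
,,,,,,,
,,,@,@,
@,,@,@,
k=10  @,@@,,,
@,,@,@@
@,,,@,,
,,@,,,,
,,,,@,,
,,,,,,@
,,@@,@,
k=11  @,,,,@,
@,@@,@,
@@,@@@,
,,,@,,,
,,,,,,,
,,,@@@,
,@@@@,@
k=12  @,,,,@,
@,@@,@,
@@,,,@,
,,@@,,,
,,,@,,,
,,,,,@,
@@@,,,@
k=13  ,,,@@@,
@,@,,@,
@,,,,,,
,@@@@,,
,,@@@,,
@@@,,,@
@@,,,@,
k=14  @,@@,@,
,@,@,@,
@,,,@,@
,@,,@,,
,,,,@@,
,,,,@@@
,,,@,@,
k=15  ,@,@,@,
,@,@,@,
@@@@@,@
@,,@@,@
,,,@,,@
,,,@,,@
,,@@,,,

1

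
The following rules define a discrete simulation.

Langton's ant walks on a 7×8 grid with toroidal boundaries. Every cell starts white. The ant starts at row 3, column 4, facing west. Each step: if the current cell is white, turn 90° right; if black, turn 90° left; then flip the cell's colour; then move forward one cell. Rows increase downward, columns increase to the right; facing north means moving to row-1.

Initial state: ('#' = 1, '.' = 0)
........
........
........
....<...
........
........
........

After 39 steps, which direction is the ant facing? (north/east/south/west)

k=0  ........
........
........
....<...
........
........
........
k=1  ........
........
....^...
....#...
........
........
........
k=2  ........
........
....#>..
....#...
........
........
........
k=3  ........
........
....##..
....#v..
........
........
........
k=4  ........
........
....##..
....<#..
........
........
........
k=5  ........
........
....##..
.....#..
....v...
........
........
k=6  ........
........
....##..
.....#..
...<#...
........
........
k=7  ........
........
....##..
...^.#..
...##...
........
........
k=8  ........
........
....##..
...#>#..
...##...
........
........
k=9  ........
........
....##..
...###..
...#v...
........
........
k=10  ........
........
....##..
...###..
...#.>..
........
........
k=11  ........
........
....##..
...###..
...#.#..
.....v..
........
k=12  ........
........
....##..
...###..
...#.#..
....<#..
........
k=13  ........
........
....##..
...###..
...#^#..
....##..
........
k=14  ........
........
....##..
...###..
...##>..
....##..
........
k=15  ........
........
....##..
...##^..
...##...
....##..
........
k=16  ........
........
....##..
...#<...
...##...
....##..
........
k=17  ........
........
....##..
...#....
...#v...
....##..
........
k=18  ........
........
....##..
...#....
...#.>..
....##..
........
k=19  ........
........
....##..
...#....
...#.#..
....#v..
........
k=20  ........
........
....##..
...#....
...#.#..
....#.>.
........
k=21  ........
........
....##..
...#....
...#.#..
....#.#.
......v.
k=22  ........
........
....##..
...#....
...#.#..
....#.#.
.....<#.
k=23  ........
........
....##..
...#....
...#.#..
....#^#.
.....##.
k=24  ........
........
....##..
...#....
...#.#..
....##>.
.....##.
k=25  ........
........
....##..
...#....
...#.#^.
....##..
.....##.
k=26  ........
........
....##..
...#....
...#.##>
....##..
.....##.
k=27  ........
........
....##..
...#....
...#.###
....##.v
.....##.
k=28  ........
........
....##..
...#....
...#.###
....##<#
.....##.
k=29  ........
........
....##..
...#....
...#.#^#
....####
.....##.
k=30  ........
........
....##..
...#....
...#.<.#
....####
.....##.
k=31  ........
........
....##..
...#....
...#...#
....#v##
.....##.
k=32  ........
........
....##..
...#....
...#...#
....#.>#
.....##.
k=33  ........
........
....##..
...#....
...#..^#
....#..#
.....##.
k=34  ........
........
....##..
...#....
...#..#>
....#..#
.....##.
k=35  ........
........
....##..
...#...^
...#..#.
....#..#
.....##.
k=36  ........
........
....##..
>..#...#
...#..#.
....#..#
.....##.
k=37  ........
........
....##..
#..#...#
v..#..#.
....#..#
.....##.
k=38  ........
........
....##..
#..#...#
#..#..#<
....#..#
.....##.
k=39  ........
........
....##..
#..#...^
#..#..##
....#..#
.....##.

north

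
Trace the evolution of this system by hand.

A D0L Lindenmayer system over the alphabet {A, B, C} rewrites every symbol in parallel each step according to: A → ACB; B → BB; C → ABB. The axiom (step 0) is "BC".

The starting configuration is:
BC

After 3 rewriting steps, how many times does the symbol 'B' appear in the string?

21

0) BC
1) BBABB
2) BBBBACBBBBB
3) BBBBBBBBACBABBBBBBBBBBBB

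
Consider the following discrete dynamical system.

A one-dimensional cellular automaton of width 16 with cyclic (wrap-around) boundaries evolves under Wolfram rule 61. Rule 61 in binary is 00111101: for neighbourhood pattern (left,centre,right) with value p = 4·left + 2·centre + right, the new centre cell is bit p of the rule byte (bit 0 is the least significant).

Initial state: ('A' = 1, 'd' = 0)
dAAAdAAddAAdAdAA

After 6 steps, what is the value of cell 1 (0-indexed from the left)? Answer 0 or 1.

0

0) dAAAdAAddAAdAdAA
1) AAddAAdAdAdAAAAd
2) AdAdAdAAAAAAdddA
3) dAAAAAAdddddAAdA
4) AAdddddAAAAdAdAA
5) ddAAAAdAdddAAAAd
6) AdAdddAAAAdAdddA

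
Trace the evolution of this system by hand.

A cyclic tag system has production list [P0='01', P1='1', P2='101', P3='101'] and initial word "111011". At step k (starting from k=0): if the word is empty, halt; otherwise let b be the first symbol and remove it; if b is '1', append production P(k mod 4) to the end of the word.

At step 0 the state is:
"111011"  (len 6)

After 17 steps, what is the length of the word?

14

t=0: "111011"  (len 6)
t=1: "1101101"  (len 7)
t=2: "1011011"  (len 7)
t=3: "011011101"  (len 9)
t=4: "11011101"  (len 8)
t=5: "101110101"  (len 9)
t=6: "011101011"  (len 9)
t=7: "11101011"  (len 8)
t=8: "1101011101"  (len 10)
t=9: "10101110101"  (len 11)
t=10: "01011101011"  (len 11)
t=11: "1011101011"  (len 10)
t=12: "011101011101"  (len 12)
t=13: "11101011101"  (len 11)
t=14: "11010111011"  (len 11)
t=15: "1010111011101"  (len 13)
t=16: "010111011101101"  (len 15)
t=17: "10111011101101"  (len 14)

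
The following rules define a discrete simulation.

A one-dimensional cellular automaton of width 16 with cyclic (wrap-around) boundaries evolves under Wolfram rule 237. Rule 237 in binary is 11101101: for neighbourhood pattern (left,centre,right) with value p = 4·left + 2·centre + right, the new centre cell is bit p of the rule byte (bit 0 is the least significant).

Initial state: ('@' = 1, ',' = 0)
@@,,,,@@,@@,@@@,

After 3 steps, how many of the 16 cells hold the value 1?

k=0  @@,,,,@@,@@,@@@,
k=1  @@,@@,@@@@@@@@@@
k=2  @@@@@@@@@@@@@@@@
k=3  @@@@@@@@@@@@@@@@

16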